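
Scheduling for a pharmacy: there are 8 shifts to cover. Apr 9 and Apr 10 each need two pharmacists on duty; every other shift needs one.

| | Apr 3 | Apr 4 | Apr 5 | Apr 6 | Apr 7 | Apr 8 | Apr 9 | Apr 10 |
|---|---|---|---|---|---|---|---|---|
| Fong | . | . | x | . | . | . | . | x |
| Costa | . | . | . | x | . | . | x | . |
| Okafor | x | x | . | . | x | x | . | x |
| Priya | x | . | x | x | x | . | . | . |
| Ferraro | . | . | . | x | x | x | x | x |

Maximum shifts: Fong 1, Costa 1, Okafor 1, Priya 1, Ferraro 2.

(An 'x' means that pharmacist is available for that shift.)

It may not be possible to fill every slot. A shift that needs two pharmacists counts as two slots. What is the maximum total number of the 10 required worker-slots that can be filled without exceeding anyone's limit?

Total capacity across all pharmacists is 1+1+1+1+2 = 6, and 10 slots are needed, so at most 6 can be filled.
An assignment achieving 6: Apr 3→Priya, Apr 4→Okafor, Apr 5→Fong, Apr 8→Ferraro, Apr 9→Costa+Ferraro.
Loads: Fong 1/1, Costa 1/1, Okafor 1/1, Priya 1/1, Ferraro 2/2.

6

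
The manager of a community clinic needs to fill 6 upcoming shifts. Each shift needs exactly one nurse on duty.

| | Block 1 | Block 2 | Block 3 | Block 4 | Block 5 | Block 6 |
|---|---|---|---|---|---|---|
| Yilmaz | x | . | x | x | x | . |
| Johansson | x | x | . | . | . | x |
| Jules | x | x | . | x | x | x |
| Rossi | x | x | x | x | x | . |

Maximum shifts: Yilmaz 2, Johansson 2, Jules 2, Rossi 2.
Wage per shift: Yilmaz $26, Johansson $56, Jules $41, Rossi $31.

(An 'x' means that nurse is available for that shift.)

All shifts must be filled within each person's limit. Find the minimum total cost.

Picking the cheapest available nurse for each shift independently would cost $176, but that ignores the shift limits.
An optimal schedule: Block 1→Jules, Block 2→Rossi, Block 3→Yilmaz, Block 4→Yilmaz, Block 5→Rossi, Block 6→Jules.
Total: 41 + 31 + 26 + 26 + 31 + 41 = $196.

$196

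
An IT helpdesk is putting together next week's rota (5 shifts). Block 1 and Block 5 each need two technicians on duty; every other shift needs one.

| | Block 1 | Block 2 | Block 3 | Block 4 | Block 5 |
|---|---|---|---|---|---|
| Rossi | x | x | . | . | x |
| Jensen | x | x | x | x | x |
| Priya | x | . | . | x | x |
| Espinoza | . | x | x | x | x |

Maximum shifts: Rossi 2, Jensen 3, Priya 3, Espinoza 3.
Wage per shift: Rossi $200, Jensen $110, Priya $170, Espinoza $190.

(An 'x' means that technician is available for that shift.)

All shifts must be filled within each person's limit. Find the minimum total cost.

Picking the cheapest available technician for each shift independently would cost $890, but that ignores the shift limits.
An optimal schedule: Block 1→Jensen+Priya, Block 2→Jensen, Block 3→Jensen, Block 4→Priya, Block 5→Priya+Espinoza.
Total: 110 + 170 + 110 + 110 + 170 + 170 + 190 = $1030.

$1030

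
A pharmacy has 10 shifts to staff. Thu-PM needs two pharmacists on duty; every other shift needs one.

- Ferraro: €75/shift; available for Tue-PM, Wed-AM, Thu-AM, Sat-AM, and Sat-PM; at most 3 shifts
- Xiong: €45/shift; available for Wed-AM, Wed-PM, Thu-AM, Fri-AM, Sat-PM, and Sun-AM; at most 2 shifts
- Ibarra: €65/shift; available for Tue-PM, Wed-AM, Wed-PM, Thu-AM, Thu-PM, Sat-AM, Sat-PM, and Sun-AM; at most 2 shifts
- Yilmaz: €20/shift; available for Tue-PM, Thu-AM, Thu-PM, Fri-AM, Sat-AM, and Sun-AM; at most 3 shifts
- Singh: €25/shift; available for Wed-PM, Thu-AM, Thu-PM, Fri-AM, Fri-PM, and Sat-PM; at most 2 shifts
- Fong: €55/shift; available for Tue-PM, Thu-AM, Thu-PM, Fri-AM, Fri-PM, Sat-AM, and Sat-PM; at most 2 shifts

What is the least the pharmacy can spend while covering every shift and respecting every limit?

Picking the cheapest available pharmacist for each shift independently would cost €265, but that ignores the shift limits.
An optimal schedule: Tue-PM→Yilmaz, Wed-AM→Xiong, Wed-PM→Singh, Thu-AM→Ibarra, Thu-PM→Fong+Ibarra, Fri-AM→Yilmaz, Fri-PM→Singh, Sat-AM→Fong, Sat-PM→Xiong, Sun-AM→Yilmaz.
Total: 20 + 45 + 25 + 65 + 55 + 65 + 20 + 25 + 55 + 45 + 20 = €440.

€440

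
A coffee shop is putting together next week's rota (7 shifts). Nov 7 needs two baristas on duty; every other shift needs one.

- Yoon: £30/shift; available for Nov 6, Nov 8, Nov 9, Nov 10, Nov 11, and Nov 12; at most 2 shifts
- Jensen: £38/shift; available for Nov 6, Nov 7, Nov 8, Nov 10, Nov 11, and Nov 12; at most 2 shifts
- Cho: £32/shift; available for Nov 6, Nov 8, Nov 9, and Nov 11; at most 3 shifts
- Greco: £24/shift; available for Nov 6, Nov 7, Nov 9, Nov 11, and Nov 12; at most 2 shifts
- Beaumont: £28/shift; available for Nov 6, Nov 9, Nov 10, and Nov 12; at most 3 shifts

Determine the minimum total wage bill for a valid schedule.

£230

Nov 7 can only be covered by Jensen and Greco, so that assignment is forced.
Picking the cheapest available barista for each shift independently would cost £216, but that ignores the shift limits.
An optimal schedule: Nov 6→Beaumont, Nov 7→Greco+Jensen, Nov 8→Yoon, Nov 9→Greco, Nov 10→Beaumont, Nov 11→Yoon, Nov 12→Beaumont.
Total: 28 + 24 + 38 + 30 + 24 + 28 + 30 + 28 = £230.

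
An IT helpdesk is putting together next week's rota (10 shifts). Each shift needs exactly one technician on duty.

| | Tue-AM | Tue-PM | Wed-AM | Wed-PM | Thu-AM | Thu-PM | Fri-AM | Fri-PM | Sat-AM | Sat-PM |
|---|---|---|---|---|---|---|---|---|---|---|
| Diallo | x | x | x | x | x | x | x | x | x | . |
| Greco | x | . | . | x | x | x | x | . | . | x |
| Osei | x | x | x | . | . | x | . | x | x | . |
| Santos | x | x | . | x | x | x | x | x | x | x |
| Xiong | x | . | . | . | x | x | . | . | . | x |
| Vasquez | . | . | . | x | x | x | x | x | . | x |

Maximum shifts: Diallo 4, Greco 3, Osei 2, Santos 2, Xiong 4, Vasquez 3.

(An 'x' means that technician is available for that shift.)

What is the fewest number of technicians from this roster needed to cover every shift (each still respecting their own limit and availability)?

3

10 slots to fill and no one can take more than 4, so at least ⌈10/4⌉ = 3 technicians are needed.
Diallo, Greco, and Xiong alone can cover everything: Tue-AM→Xiong, Tue-PM→Diallo, Wed-AM→Diallo, Wed-PM→Greco, Thu-AM→Xiong, Thu-PM→Xiong, Fri-AM→Greco, Fri-PM→Diallo, Sat-AM→Diallo, Sat-PM→Greco.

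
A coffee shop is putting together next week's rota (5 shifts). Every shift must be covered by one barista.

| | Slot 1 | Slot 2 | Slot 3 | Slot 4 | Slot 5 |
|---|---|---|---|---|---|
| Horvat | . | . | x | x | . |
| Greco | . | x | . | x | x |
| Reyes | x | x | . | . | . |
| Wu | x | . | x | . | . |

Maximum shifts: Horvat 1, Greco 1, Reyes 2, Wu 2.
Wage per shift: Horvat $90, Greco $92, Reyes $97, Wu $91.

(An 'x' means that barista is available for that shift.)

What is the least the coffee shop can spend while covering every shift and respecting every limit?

Slot 5 can only be covered by Greco, so that assignment is forced.
Picking the cheapest available barista for each shift independently would cost $455, but that ignores the shift limits.
An optimal schedule: Slot 1→Wu, Slot 2→Reyes, Slot 3→Wu, Slot 4→Horvat, Slot 5→Greco.
Total: 91 + 97 + 91 + 90 + 92 = $461.

$461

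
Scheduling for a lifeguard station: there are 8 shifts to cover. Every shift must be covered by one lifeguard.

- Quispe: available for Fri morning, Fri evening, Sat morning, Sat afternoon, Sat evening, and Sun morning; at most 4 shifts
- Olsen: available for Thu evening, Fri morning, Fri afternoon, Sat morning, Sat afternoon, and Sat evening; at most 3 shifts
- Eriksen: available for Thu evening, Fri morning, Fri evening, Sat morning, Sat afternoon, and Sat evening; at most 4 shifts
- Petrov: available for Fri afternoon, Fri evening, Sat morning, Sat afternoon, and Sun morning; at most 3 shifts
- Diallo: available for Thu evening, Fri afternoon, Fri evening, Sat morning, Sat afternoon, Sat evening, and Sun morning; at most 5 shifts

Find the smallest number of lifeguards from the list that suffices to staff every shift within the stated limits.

2

8 slots to fill and no one can take more than 5, so at least ⌈8/5⌉ = 2 lifeguards are needed.
Quispe and Diallo alone can cover everything: Thu evening→Diallo, Fri morning→Quispe, Fri afternoon→Diallo, Fri evening→Quispe, Sat morning→Quispe, Sat afternoon→Quispe, Sat evening→Diallo, Sun morning→Diallo.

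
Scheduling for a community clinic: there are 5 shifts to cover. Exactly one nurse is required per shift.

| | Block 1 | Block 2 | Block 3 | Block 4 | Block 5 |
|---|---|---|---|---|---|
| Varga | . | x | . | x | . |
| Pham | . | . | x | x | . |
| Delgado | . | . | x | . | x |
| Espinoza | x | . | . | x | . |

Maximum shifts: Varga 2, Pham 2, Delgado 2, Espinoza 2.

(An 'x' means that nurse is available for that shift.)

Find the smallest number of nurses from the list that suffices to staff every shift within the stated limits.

5 slots to fill and no one can take more than 2, so at least ⌈5/2⌉ = 3 nurses are needed.
Varga, Delgado, and Espinoza alone can cover everything: Block 1→Espinoza, Block 2→Varga, Block 3→Delgado, Block 4→Varga, Block 5→Delgado.

3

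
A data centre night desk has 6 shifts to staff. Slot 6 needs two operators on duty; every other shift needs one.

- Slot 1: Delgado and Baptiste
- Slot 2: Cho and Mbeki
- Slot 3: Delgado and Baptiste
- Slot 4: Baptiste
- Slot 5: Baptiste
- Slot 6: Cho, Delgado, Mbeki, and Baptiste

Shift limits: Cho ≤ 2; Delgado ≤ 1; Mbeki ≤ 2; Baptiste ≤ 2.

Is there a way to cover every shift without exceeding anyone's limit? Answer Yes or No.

Total capacity is 7 and 7 slots are needed, so capacity alone doesn't rule it out.
Shifts {Slot 1, Slot 3, Slot 4, Slot 5} need 4 worker-slots in total, but the operators available for any of those shifts (Delgado and Baptiste) can supply at most 3 among them. So no valid schedule exists.

No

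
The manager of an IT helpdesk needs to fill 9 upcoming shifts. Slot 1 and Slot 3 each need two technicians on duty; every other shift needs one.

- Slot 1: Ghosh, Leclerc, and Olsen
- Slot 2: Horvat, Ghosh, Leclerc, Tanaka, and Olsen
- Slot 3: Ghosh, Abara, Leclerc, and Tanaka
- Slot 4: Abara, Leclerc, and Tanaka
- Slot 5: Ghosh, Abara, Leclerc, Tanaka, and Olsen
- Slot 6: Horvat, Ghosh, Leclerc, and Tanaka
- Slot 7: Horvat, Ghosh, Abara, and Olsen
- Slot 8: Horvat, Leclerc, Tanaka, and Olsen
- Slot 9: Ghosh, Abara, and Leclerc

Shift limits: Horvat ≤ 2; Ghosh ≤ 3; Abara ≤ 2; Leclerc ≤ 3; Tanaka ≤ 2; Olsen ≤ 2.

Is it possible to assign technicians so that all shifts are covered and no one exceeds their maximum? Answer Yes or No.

One valid schedule: Slot 1→Ghosh+Leclerc, Slot 2→Ghosh, Slot 3→Leclerc+Tanaka, Slot 4→Abara, Slot 5→Abara, Slot 6→Horvat, Slot 7→Horvat, Slot 8→Leclerc, Slot 9→Ghosh.
Loads: Horvat 2/2, Ghosh 3/3, Abara 2/2, Leclerc 3/3, Tanaka 1/2, Olsen 0/2 — all within limits.

Yes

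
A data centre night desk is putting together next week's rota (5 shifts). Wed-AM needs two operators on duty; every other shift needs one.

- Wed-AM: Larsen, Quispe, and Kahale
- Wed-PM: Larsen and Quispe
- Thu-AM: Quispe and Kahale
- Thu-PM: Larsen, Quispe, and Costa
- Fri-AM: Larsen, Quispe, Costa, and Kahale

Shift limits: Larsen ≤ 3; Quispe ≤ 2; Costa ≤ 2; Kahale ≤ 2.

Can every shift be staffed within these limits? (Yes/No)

Yes

One valid schedule: Wed-AM→Larsen+Quispe, Wed-PM→Larsen, Thu-AM→Quispe, Thu-PM→Larsen, Fri-AM→Costa.
Loads: Larsen 3/3, Quispe 2/2, Costa 1/2, Kahale 0/2 — all within limits.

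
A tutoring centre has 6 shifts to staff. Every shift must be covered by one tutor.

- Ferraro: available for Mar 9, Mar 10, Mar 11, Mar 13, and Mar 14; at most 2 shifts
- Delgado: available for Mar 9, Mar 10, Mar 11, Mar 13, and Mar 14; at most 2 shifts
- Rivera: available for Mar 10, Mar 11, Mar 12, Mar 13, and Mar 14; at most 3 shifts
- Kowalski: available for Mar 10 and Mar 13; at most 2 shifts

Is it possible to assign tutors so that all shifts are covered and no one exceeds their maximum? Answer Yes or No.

Yes

Mar 12 can only be covered by Rivera, so that assignment is forced.
One valid schedule: Mar 9→Ferraro, Mar 10→Delgado, Mar 11→Ferraro, Mar 12→Rivera, Mar 13→Rivera, Mar 14→Delgado.
Loads: Ferraro 2/2, Delgado 2/2, Rivera 2/3, Kowalski 0/2 — all within limits.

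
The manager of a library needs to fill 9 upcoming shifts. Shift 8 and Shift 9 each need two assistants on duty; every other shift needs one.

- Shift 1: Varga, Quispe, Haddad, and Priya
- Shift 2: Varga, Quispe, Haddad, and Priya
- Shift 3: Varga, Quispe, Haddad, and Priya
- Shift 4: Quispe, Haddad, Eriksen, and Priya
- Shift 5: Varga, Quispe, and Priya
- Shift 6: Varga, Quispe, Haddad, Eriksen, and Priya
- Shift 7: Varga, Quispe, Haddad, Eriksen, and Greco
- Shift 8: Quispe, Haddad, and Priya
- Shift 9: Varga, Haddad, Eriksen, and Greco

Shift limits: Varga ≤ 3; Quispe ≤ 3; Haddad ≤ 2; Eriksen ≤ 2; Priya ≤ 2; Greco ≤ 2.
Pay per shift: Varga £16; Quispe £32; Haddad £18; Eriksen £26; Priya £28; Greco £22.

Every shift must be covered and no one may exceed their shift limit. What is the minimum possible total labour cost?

Picking the cheapest available assistant for each shift independently would cost £194, but that ignores the shift limits.
An optimal schedule: Shift 1→Varga, Shift 2→Varga, Shift 3→Haddad, Shift 4→Eriksen, Shift 5→Varga, Shift 6→Priya, Shift 7→Greco, Shift 8→Haddad+Priya, Shift 9→Greco+Eriksen.
Total: 16 + 16 + 18 + 26 + 16 + 28 + 22 + 18 + 28 + 22 + 26 = £236.

£236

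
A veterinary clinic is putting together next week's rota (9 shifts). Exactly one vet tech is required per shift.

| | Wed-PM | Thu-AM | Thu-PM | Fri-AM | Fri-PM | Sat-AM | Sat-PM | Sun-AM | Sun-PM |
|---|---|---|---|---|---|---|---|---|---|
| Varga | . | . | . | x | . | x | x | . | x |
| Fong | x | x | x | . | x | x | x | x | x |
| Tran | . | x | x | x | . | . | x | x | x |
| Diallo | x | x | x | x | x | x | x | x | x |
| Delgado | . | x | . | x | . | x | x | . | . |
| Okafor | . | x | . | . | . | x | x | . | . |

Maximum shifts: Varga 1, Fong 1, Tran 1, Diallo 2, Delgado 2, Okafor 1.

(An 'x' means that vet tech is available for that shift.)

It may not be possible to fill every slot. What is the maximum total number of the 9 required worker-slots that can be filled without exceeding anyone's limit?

Total capacity across all vet techs is 1+1+1+2+2+1 = 8, and 9 slots are needed, so at most 8 can be filled.
An assignment achieving 8: Wed-PM→Fong, Thu-AM→Delgado, Thu-PM→Tran, Fri-AM→Varga, Fri-PM→Diallo, Sat-AM→Delgado, Sat-PM→Okafor, Sun-AM→Diallo.
Loads: Varga 1/1, Fong 1/1, Tran 1/1, Diallo 2/2, Delgado 2/2, Okafor 1/1.

8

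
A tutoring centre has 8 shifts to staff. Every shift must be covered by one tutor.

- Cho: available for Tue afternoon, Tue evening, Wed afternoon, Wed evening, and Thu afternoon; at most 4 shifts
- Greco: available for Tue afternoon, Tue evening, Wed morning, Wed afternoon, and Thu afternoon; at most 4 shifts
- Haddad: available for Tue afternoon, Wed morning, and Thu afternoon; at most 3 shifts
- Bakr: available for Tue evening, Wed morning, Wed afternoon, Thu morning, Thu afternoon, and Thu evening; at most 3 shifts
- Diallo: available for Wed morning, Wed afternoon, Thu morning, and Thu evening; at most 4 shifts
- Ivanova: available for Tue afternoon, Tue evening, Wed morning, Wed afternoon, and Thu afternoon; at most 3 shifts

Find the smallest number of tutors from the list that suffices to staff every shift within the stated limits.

8 slots to fill and no one can take more than 4, so at least ⌈8/4⌉ = 2 tutors are needed.
Cho and Diallo alone can cover everything: Tue afternoon→Cho, Tue evening→Cho, Wed morning→Diallo, Wed afternoon→Diallo, Wed evening→Cho, Thu morning→Diallo, Thu afternoon→Cho, Thu evening→Diallo.

2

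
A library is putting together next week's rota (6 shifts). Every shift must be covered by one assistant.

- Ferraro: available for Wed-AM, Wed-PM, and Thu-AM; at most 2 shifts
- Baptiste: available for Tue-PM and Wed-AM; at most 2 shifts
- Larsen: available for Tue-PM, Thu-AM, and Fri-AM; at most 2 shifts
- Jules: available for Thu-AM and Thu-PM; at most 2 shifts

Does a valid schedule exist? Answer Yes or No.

Yes

Wed-PM can only be covered by Ferraro, so that assignment is forced.
Thu-PM can only be covered by Jules, so that assignment is forced.
Fri-AM can only be covered by Larsen, so that assignment is forced.
One valid schedule: Tue-PM→Baptiste, Wed-AM→Ferraro, Wed-PM→Ferraro, Thu-AM→Larsen, Thu-PM→Jules, Fri-AM→Larsen.
Loads: Ferraro 2/2, Baptiste 1/2, Larsen 2/2, Jules 1/2 — all within limits.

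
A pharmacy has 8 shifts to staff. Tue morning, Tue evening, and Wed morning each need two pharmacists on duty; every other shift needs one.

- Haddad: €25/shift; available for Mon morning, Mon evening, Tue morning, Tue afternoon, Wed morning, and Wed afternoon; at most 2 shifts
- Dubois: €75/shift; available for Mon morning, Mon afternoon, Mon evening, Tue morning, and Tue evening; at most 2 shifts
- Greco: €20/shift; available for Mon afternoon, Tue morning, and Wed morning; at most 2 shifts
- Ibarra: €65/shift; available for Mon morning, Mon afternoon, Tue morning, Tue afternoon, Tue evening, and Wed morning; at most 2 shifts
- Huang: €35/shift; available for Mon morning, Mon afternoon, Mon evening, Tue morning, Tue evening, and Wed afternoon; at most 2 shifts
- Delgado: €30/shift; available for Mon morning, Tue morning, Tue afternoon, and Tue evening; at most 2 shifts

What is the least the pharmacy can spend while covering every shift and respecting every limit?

€425

Picking the cheapest available pharmacist for each shift independently would cost €275, but that ignores the shift limits.
An optimal schedule: Mon morning→Delgado, Mon afternoon→Greco, Mon evening→Haddad, Tue morning→Huang+Dubois, Tue afternoon→Delgado, Tue evening→Huang+Ibarra, Wed morning→Greco+Ibarra, Wed afternoon→Haddad.
Total: 30 + 20 + 25 + 35 + 75 + 30 + 35 + 65 + 20 + 65 + 25 = €425.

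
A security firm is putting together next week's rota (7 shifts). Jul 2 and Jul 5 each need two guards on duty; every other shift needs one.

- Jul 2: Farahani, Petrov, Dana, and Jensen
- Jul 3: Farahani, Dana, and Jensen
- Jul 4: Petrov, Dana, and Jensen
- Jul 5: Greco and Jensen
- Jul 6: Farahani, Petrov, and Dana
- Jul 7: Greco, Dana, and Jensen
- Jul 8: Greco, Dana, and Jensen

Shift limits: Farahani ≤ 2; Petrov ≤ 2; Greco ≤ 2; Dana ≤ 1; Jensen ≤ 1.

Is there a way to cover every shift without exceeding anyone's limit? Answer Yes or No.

Total capacity is 2+2+2+1+1 = 8 but 9 worker-slots are needed — infeasible.

No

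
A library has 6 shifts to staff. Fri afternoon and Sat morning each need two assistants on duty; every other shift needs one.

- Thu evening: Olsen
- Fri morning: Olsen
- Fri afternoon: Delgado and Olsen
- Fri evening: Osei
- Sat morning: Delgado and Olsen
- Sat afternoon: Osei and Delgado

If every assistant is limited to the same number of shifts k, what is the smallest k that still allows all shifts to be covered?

4

With 3 assistants and 8 worker-slots to fill, someone must work at least ⌈8/3⌉ = 3 shifts, so k ≥ 3.
k = 3 fails: Shifts {Thu evening, Fri morning, Fri afternoon, Sat morning} need 6 worker-slots in total, but the assistants available for any of those shifts (Delgado and Olsen) can supply at most 5 among them. So no valid schedule exists.
k = 4 works: Thu evening→Olsen, Fri morning→Olsen, Fri afternoon→Delgado+Olsen, Fri evening→Osei, Sat morning→Delgado+Olsen, Sat afternoon→Osei.
Loads: Osei 2, Delgado 2, Olsen 4 — all ≤ 4.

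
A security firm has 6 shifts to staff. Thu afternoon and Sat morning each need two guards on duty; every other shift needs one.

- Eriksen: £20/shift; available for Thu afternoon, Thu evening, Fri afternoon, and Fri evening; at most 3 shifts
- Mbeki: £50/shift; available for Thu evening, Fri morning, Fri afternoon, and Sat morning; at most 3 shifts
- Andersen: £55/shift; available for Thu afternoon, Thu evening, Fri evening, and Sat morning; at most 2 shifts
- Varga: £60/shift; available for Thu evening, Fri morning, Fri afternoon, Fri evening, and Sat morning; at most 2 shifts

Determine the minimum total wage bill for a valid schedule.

Thu afternoon can only be covered by Eriksen and Andersen, so that assignment is forced.
Picking the cheapest available guard for each shift independently would cost £290, but that ignores the shift limits.
An optimal schedule: Thu afternoon→Eriksen+Andersen, Thu evening→Mbeki, Fri morning→Mbeki, Fri afternoon→Eriksen, Fri evening→Eriksen, Sat morning→Mbeki+Andersen.
Total: 20 + 55 + 50 + 50 + 20 + 20 + 50 + 55 = £320.

£320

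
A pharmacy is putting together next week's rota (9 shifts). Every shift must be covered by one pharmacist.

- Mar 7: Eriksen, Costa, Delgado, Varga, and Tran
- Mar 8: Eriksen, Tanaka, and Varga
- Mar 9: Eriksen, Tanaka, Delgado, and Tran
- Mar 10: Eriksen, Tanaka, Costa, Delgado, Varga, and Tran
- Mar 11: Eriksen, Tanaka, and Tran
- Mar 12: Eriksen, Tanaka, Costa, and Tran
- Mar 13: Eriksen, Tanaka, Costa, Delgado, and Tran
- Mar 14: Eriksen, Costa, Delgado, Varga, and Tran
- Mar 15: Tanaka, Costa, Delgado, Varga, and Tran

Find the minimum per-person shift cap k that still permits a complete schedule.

2

With 6 pharmacists and 9 worker-slots to fill, someone must work at least ⌈9/6⌉ = 2 shifts, so k ≥ 2.
k = 2 works: Mar 7→Costa, Mar 8→Eriksen, Mar 9→Tanaka, Mar 10→Varga, Mar 11→Eriksen, Mar 12→Tanaka, Mar 13→Costa, Mar 14→Delgado, Mar 15→Delgado.
Loads: Eriksen 2, Tanaka 2, Costa 2, Delgado 2, Varga 1, Tran 0 — all ≤ 2.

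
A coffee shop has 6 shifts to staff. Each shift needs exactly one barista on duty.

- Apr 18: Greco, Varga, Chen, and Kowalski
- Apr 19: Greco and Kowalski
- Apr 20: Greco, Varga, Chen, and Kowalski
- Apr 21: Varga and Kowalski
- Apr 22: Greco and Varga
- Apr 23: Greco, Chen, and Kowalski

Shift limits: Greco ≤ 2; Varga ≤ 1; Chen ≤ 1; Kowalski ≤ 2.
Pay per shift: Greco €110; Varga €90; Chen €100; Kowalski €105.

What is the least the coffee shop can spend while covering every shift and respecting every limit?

Picking the cheapest available barista for each shift independently would cost €565, but that ignores the shift limits.
An optimal schedule: Apr 18→Kowalski, Apr 19→Greco, Apr 20→Kowalski, Apr 21→Varga, Apr 22→Greco, Apr 23→Chen.
Total: 105 + 110 + 105 + 90 + 110 + 100 = €620.

€620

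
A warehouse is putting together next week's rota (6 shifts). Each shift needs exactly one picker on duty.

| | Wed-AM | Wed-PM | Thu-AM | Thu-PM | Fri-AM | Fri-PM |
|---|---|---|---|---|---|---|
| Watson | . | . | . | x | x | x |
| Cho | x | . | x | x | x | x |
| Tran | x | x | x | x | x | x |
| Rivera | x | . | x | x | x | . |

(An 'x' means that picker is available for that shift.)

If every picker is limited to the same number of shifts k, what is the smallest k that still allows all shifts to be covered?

With 4 pickers and 6 worker-slots to fill, someone must work at least ⌈6/4⌉ = 2 shifts, so k ≥ 2.
k = 2 works: Wed-AM→Cho, Wed-PM→Tran, Thu-AM→Cho, Thu-PM→Watson, Fri-AM→Tran, Fri-PM→Watson.
Loads: Watson 2, Cho 2, Tran 2, Rivera 0 — all ≤ 2.

2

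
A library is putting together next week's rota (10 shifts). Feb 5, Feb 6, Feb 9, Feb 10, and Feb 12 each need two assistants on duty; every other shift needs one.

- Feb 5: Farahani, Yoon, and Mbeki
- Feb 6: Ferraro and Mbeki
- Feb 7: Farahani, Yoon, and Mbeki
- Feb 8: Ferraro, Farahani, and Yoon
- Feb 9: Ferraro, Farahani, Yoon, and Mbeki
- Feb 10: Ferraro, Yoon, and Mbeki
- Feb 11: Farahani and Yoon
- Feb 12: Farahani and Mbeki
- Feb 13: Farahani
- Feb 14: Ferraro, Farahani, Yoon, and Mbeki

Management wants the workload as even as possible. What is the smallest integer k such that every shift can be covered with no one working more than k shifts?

With 4 assistants and 15 worker-slots to fill, someone must work at least ⌈15/4⌉ = 4 shifts, so k ≥ 4.
k = 4 works: Feb 5→Farahani+Yoon, Feb 6→Ferraro+Mbeki, Feb 7→Yoon, Feb 8→Ferraro, Feb 9→Yoon+Mbeki, Feb 10→Ferraro+Yoon, Feb 11→Farahani, Feb 12→Farahani+Mbeki, Feb 13→Farahani, Feb 14→Ferraro.
Loads: Ferraro 4, Farahani 4, Yoon 4, Mbeki 3 — all ≤ 4.

4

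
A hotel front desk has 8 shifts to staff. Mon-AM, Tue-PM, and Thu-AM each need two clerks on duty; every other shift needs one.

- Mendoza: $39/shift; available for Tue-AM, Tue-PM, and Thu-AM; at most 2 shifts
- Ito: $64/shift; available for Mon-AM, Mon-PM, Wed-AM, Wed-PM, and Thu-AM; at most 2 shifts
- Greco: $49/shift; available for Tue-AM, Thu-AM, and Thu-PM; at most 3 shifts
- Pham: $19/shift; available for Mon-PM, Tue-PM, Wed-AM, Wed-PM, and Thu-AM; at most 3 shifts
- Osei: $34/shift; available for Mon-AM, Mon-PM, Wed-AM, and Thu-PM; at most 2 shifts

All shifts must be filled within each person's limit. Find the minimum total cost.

$414

Mon-AM can only be covered by Ito and Osei, so that assignment is forced.
Tue-PM can only be covered by Mendoza and Pham, so that assignment is forced.
Picking the cheapest available clerk for each shift independently would cost $344, but that ignores the shift limits.
An optimal schedule: Mon-AM→Osei+Ito, Mon-PM→Pham, Tue-AM→Greco, Tue-PM→Pham+Mendoza, Wed-AM→Osei, Wed-PM→Pham, Thu-AM→Mendoza+Greco, Thu-PM→Greco.
Total: 34 + 64 + 19 + 49 + 19 + 39 + 34 + 19 + 39 + 49 + 49 = $414.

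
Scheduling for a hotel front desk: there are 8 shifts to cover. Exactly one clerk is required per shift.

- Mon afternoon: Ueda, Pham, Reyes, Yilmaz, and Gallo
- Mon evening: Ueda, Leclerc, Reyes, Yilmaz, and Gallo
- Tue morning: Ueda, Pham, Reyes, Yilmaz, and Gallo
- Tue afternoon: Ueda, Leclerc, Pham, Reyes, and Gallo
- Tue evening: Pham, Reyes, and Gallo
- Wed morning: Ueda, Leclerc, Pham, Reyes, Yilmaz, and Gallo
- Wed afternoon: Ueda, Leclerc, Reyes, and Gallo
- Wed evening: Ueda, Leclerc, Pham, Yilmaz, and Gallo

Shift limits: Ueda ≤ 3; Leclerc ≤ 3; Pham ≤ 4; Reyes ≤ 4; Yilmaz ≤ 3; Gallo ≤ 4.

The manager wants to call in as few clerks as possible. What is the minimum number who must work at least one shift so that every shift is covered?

2

8 slots to fill and no one can take more than 4, so at least ⌈8/4⌉ = 2 clerks are needed.
Pham and Reyes alone can cover everything: Mon afternoon→Pham, Mon evening→Reyes, Tue morning→Pham, Tue afternoon→Pham, Tue evening→Reyes, Wed morning→Reyes, Wed afternoon→Reyes, Wed evening→Pham.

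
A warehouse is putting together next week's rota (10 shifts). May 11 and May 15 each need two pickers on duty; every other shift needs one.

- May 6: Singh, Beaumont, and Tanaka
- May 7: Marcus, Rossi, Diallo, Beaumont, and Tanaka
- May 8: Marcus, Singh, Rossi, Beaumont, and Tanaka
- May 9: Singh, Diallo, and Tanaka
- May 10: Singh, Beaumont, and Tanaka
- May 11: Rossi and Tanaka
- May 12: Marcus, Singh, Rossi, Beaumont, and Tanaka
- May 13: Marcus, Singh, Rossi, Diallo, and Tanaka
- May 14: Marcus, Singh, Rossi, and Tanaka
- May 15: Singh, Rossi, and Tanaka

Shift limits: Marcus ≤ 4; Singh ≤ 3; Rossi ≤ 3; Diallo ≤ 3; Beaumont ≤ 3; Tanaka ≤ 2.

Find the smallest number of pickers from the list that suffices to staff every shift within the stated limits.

4

12 slots to fill and no one can take more than 4, so at least ⌈12/4⌉ = 3 pickers are needed.
Any 3 pickers together have capacity at most 4+3+3 = 10 < 12 slots, so 3 can never suffice.
Marcus, Singh, Rossi, and Tanaka alone can cover everything: May 6→Singh, May 7→Marcus, May 8→Marcus, May 9→Singh, May 10→Singh, May 11→Rossi+Tanaka, May 12→Marcus, May 13→Marcus, May 14→Rossi, May 15→Rossi+Tanaka.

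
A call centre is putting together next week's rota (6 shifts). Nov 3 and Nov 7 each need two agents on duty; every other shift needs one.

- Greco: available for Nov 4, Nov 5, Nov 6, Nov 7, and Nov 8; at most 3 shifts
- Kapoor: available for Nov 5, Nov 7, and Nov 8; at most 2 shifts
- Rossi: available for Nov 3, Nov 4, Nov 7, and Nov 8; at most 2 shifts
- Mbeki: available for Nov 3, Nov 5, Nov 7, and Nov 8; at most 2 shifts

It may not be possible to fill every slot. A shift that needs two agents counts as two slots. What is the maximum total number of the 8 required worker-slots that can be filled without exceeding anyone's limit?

Total capacity across all agents is 3+2+2+2 = 9, and 8 slots are needed, so at most 8 can be filled.
An assignment achieving 8: Nov 3→Rossi+Mbeki, Nov 4→Greco, Nov 5→Greco, Nov 6→Greco, Nov 7→Kapoor+Rossi, Nov 8→Kapoor.
Loads: Greco 3/3, Kapoor 2/2, Rossi 2/2, Mbeki 1/2.

8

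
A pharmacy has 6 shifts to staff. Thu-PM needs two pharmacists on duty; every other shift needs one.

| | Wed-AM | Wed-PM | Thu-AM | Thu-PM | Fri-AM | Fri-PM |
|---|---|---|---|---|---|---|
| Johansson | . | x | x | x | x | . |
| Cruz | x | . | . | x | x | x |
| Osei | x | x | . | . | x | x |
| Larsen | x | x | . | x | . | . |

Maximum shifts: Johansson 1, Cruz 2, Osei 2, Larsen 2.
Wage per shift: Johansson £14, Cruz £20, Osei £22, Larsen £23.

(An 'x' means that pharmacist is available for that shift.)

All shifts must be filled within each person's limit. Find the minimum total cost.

Thu-AM can only be covered by Johansson, so that assignment is forced.
Picking the cheapest available pharmacist for each shift independently would cost £116, but that ignores the shift limits.
An optimal schedule: Wed-AM→Osei, Wed-PM→Larsen, Thu-AM→Johansson, Thu-PM→Cruz+Larsen, Fri-AM→Osei, Fri-PM→Cruz.
Total: 22 + 23 + 14 + 20 + 23 + 22 + 20 = £144.

£144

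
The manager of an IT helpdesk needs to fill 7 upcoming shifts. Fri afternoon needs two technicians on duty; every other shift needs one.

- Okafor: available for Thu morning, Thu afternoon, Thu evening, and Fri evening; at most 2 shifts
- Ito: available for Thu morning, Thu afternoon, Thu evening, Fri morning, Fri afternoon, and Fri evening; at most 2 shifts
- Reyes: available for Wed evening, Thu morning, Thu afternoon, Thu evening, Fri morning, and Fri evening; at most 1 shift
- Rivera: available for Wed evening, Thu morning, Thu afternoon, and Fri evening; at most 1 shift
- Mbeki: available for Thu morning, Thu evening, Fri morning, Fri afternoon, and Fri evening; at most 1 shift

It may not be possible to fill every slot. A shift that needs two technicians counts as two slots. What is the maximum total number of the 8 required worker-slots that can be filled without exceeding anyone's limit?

7

Total capacity across all technicians is 2+2+1+1+1 = 7, and 8 slots are needed, so at most 7 can be filled.
An assignment achieving 7: Wed evening→Reyes, Thu morning→Rivera, Thu afternoon→Okafor, Thu evening→Okafor, Fri morning→Ito, Fri afternoon→Ito+Mbeki.
Loads: Okafor 2/2, Ito 2/2, Reyes 1/1, Rivera 1/1, Mbeki 1/1.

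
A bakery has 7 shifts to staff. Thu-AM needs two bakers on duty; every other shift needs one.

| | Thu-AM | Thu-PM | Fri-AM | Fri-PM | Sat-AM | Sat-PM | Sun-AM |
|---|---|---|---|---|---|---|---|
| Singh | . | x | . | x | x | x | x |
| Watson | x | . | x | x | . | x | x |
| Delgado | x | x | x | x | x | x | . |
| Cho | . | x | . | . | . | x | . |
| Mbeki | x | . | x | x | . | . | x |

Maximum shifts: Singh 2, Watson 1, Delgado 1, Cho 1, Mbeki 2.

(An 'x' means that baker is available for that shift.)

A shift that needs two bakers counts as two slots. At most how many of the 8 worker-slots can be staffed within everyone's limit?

Total capacity across all bakers is 2+1+1+1+2 = 7, and 8 slots are needed, so at most 7 can be filled.
An assignment achieving 7: Thu-AM→Watson+Delgado, Thu-PM→Singh, Fri-AM→Mbeki, Sat-AM→Singh, Sat-PM→Cho, Sun-AM→Mbeki.
Loads: Singh 2/2, Watson 1/1, Delgado 1/1, Cho 1/1, Mbeki 2/2.

7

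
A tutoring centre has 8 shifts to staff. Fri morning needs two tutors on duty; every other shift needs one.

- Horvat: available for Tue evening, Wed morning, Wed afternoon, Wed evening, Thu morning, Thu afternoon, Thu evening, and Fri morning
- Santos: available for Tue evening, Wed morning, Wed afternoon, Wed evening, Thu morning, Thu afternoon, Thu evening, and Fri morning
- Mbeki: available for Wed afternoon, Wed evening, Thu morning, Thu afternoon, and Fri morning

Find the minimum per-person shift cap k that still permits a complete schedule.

With 3 tutors and 9 worker-slots to fill, someone must work at least ⌈9/3⌉ = 3 shifts, so k ≥ 3.
k = 3 works: Tue evening→Horvat, Wed morning→Horvat, Wed afternoon→Santos, Wed evening→Santos, Thu morning→Mbeki, Thu afternoon→Mbeki, Thu evening→Horvat, Fri morning→Santos+Mbeki.
Loads: Horvat 3, Santos 3, Mbeki 3 — all ≤ 3.

3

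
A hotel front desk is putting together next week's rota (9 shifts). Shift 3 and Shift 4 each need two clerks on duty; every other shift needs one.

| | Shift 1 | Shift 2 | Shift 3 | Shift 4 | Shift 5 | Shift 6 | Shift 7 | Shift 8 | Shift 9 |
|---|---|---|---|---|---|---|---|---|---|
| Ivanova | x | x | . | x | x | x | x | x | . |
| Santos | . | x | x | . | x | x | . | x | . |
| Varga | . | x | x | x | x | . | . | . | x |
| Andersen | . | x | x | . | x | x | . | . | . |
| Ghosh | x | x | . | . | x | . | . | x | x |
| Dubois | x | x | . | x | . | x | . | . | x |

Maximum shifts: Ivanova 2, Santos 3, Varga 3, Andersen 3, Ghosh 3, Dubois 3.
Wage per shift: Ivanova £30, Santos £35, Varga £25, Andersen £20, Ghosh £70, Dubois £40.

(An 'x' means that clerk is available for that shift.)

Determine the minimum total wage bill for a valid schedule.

£305

Shift 7 can only be covered by Ivanova, so that assignment is forced.
Picking the cheapest available clerk for each shift independently would cost £275, but that ignores the shift limits.
An optimal schedule: Shift 1→Ivanova, Shift 2→Santos, Shift 3→Andersen+Varga, Shift 4→Varga+Dubois, Shift 5→Andersen, Shift 6→Andersen, Shift 7→Ivanova, Shift 8→Santos, Shift 9→Varga.
Total: 30 + 35 + 20 + 25 + 25 + 40 + 20 + 20 + 30 + 35 + 25 = £305.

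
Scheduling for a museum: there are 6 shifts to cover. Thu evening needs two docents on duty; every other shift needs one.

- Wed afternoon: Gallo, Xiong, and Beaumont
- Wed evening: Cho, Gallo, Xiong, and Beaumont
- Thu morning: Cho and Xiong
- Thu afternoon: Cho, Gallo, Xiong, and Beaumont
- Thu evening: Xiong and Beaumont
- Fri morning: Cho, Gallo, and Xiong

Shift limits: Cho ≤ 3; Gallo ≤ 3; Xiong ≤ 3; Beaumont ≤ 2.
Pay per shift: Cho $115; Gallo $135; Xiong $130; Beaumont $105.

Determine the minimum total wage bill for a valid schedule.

Thu evening can only be covered by Xiong and Beaumont, so that assignment is forced.
Picking the cheapest available docent for each shift independently would cost $780, but that ignores the shift limits.
An optimal schedule: Wed afternoon→Beaumont, Wed evening→Cho, Thu morning→Cho, Thu afternoon→Xiong, Thu evening→Beaumont+Xiong, Fri morning→Cho.
Total: 105 + 115 + 115 + 130 + 105 + 130 + 115 = $815.

$815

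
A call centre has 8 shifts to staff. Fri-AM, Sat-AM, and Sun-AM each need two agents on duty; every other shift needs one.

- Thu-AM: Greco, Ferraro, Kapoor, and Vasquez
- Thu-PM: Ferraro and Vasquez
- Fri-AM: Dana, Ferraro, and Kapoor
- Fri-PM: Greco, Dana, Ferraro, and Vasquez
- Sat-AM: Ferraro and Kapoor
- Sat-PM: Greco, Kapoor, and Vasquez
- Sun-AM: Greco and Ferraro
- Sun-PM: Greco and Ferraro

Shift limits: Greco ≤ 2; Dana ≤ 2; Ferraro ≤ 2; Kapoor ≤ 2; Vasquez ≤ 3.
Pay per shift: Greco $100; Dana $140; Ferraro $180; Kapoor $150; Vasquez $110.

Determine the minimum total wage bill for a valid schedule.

Sat-AM can only be covered by Ferraro and Kapoor, so that assignment is forced.
Sun-AM can only be covered by Greco and Ferraro, so that assignment is forced.
Picking the cheapest available agent for each shift independently would cost $1410, but that ignores the shift limits.
An optimal schedule: Thu-AM→Vasquez, Thu-PM→Vasquez, Fri-AM→Dana+Kapoor, Fri-PM→Dana, Sat-AM→Ferraro+Kapoor, Sat-PM→Vasquez, Sun-AM→Greco+Ferraro, Sun-PM→Greco.
Total: 110 + 110 + 140 + 150 + 140 + 180 + 150 + 110 + 100 + 180 + 100 = $1470.

$1470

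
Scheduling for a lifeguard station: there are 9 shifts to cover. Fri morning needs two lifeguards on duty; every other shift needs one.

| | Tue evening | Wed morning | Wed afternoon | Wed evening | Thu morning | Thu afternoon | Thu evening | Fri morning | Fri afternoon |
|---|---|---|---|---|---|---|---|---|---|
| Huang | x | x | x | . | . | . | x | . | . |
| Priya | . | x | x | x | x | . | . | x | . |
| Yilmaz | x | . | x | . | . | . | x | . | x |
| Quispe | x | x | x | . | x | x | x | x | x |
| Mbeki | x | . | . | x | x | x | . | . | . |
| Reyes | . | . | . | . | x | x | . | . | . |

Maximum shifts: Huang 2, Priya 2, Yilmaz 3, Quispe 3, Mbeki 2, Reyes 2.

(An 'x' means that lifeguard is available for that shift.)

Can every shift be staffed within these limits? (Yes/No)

Fri morning can only be covered by Priya and Quispe, so that assignment is forced.
One valid schedule: Tue evening→Yilmaz, Wed morning→Huang, Wed afternoon→Yilmaz, Wed evening→Priya, Thu morning→Quispe, Thu afternoon→Quispe, Thu evening→Huang, Fri morning→Priya+Quispe, Fri afternoon→Yilmaz.
Loads: Huang 2/2, Priya 2/2, Yilmaz 3/3, Quispe 3/3, Mbeki 0/2, Reyes 0/2 — all within limits.

Yes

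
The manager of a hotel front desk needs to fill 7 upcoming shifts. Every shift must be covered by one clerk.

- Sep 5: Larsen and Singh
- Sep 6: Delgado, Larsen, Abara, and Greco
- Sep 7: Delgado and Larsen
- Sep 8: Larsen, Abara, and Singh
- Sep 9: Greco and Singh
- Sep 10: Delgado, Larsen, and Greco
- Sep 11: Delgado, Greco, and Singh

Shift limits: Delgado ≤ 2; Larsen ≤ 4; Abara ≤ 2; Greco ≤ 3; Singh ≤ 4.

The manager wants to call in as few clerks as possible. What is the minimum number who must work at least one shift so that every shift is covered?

2

7 slots to fill and no one can take more than 4, so at least ⌈7/4⌉ = 2 clerks are needed.
Larsen and Greco alone can cover everything: Sep 5→Larsen, Sep 6→Larsen, Sep 7→Larsen, Sep 8→Larsen, Sep 9→Greco, Sep 10→Greco, Sep 11→Greco.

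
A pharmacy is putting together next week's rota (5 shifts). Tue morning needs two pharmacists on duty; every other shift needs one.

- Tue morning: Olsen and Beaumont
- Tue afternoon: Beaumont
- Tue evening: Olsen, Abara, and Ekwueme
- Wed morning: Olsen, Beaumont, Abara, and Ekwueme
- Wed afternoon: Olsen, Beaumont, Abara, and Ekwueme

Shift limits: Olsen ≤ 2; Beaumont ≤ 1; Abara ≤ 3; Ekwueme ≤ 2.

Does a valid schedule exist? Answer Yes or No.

Total capacity is 8 and 6 slots are needed, so capacity alone doesn't rule it out.
Shifts {Tue morning, Tue afternoon} need 3 worker-slots in total, but the pharmacists available for any of those shifts (Olsen and Beaumont) can supply at most 2 among them. So no valid schedule exists.

No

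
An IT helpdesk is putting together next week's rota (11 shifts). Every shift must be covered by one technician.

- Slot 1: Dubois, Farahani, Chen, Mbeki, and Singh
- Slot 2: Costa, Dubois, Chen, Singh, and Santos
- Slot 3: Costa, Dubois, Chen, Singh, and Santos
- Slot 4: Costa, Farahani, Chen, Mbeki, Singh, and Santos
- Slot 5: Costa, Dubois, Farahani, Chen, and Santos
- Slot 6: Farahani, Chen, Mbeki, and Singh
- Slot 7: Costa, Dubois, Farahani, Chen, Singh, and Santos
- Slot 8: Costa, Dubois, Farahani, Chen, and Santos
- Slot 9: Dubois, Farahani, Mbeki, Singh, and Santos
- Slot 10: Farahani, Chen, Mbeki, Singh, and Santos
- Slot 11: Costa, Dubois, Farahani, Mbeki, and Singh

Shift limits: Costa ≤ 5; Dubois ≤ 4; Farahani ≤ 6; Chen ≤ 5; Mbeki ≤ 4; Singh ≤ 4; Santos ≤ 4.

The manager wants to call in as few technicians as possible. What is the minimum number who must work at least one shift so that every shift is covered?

2

11 slots to fill and no one can take more than 6, so at least ⌈11/6⌉ = 2 technicians are needed.
Costa and Farahani alone can cover everything: Slot 1→Farahani, Slot 2→Costa, Slot 3→Costa, Slot 4→Costa, Slot 5→Costa, Slot 6→Farahani, Slot 7→Costa, Slot 8→Farahani, Slot 9→Farahani, Slot 10→Farahani, Slot 11→Farahani.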